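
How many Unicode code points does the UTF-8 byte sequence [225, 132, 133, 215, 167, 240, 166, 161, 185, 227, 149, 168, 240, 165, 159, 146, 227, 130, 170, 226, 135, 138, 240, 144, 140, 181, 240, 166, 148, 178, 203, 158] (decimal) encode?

Byte at offset 0: 0xE1 = 11100001 → 3-byte char (#1). Advance 3.
Byte at offset 3: 0xD7 = 11010111 → 2-byte char (#2). Advance 2.
Byte at offset 5: 0xF0 = 11110000 → 4-byte char (#3). Advance 4.
Byte at offset 9: 0xE3 = 11100011 → 3-byte char (#4). Advance 3.
Byte at offset 12: 0xF0 = 11110000 → 4-byte char (#5). Advance 4.
Byte at offset 16: 0xE3 = 11100011 → 3-byte char (#6). Advance 3.
Byte at offset 19: 0xE2 = 11100010 → 3-byte char (#7). Advance 3.
Byte at offset 22: 0xF0 = 11110000 → 4-byte char (#8). Advance 4.
Byte at offset 26: 0xF0 = 11110000 → 4-byte char (#9). Advance 4.
Byte at offset 30: 0xCB = 11001011 → 2-byte char (#10). Advance 2.
Reached end at offset 32 after 10 code points.

10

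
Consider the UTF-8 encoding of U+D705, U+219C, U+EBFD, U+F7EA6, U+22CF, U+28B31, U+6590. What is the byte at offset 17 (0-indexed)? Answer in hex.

U+D705 → 3-byte form ED 9C 85 at offsets 0–2.
U+219C → 3-byte form E2 86 9C at offsets 3–5.
U+EBFD → 3-byte form EE AF BD at offsets 6–8.
U+F7EA6 → 4-byte form F3 B7 BA A6 at offsets 9–12.
U+22CF → 3-byte form E2 8B 8F at offsets 13–15.
U+28B31 → 4-byte form F0 A8 AC B1 at offsets 16–19.
Offset 17 falls in char 6's range; it's byte 2 of F0 A8 AC B1 = 0xA8.

0xA8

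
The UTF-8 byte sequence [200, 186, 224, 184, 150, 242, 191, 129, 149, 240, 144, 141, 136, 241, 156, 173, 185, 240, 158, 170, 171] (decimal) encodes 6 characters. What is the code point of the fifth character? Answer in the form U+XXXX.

Offset 0: leading byte 0xC8 = 11001000 → 2-byte char #1 = C8 BA.
Offset 2: leading byte 0xE0 = 11100000 → 3-byte char #2 = E0 B8 96.
Offset 5: leading byte 0xF2 = 11110010 → 4-byte char #3 = F2 BF 81 95.
Offset 9: leading byte 0xF0 = 11110000 → 4-byte char #4 = F0 90 8D 88.
Offset 13: leading byte 0xF1 = 11110001 → 4-byte char #5 = F1 9C AD B9.
Leading byte 0xF1 = 11110001 matches 11110xxx → 4-byte sequence.
Byte 1: 0xF1 = 11110001, payload 001 (3 bits).
Byte 2: 0x9C = 10011100 (10xxxxxx ✓), payload 011100.
Byte 3: 0xAD = 10101101 (10xxxxxx ✓), payload 101101.
Byte 4: 0xB9 = 10111001 (10xxxxxx ✓), payload 111001.
Concatenate: 001011100101101111001 = 0x5CB79 (21 bits → U+5CB79).

U+5CB79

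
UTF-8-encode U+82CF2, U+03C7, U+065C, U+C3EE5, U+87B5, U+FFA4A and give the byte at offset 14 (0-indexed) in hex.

U+82CF2 → 4-byte form F2 82 B3 B2 at offsets 0–3.
U+03C7 → 2-byte form CF 87 at offsets 4–5.
U+065C → 2-byte form D9 9C at offsets 6–7.
U+C3EE5 → 4-byte form F3 83 BB A5 at offsets 8–11.
U+87B5 → 3-byte form E8 9E B5 at offsets 12–14.
Offset 14 falls in char 5's range; it's byte 3 of E8 9E B5 = 0xB5.

0xB5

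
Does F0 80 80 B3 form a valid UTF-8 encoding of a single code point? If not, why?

Leading byte 0xF0 = 11110000 → 4-byte form.
Continuation bytes all match 10xxxxxx. Payload decodes to 0x33.
But 0x33 < 0x10000, the minimum for a 4-byte sequence — this is an overlong encoding.

invalid (overlong encoding)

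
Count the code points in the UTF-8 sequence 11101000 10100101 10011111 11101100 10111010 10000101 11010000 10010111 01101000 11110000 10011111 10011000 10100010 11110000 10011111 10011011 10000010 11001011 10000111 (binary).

Byte at offset 0: 0xE8 = 11101000 → 3-byte char (#1). Advance 3.
Byte at offset 3: 0xEC = 11101100 → 3-byte char (#2). Advance 3.
Byte at offset 6: 0xD0 = 11010000 → 2-byte char (#3). Advance 2.
Byte at offset 8: 0x68 = 01101000 → 1-byte char (#4). Advance 1.
Byte at offset 9: 0xF0 = 11110000 → 4-byte char (#5). Advance 4.
Byte at offset 13: 0xF0 = 11110000 → 4-byte char (#6). Advance 4.
Byte at offset 17: 0xCB = 11001011 → 2-byte char (#7). Advance 2.
Reached end at offset 19 after 7 code points.

7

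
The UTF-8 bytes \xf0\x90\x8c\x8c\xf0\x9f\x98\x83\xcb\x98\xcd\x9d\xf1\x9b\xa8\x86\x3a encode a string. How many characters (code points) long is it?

6

Byte at offset 0: 0xF0 = 11110000 → 4-byte char (#1). Advance 4.
Byte at offset 4: 0xF0 = 11110000 → 4-byte char (#2). Advance 4.
Byte at offset 8: 0xCB = 11001011 → 2-byte char (#3). Advance 2.
Byte at offset 10: 0xCD = 11001101 → 2-byte char (#4). Advance 2.
Byte at offset 12: 0xF1 = 11110001 → 4-byte char (#5). Advance 4.
Byte at offset 16: 0x3A = 00111010 → 1-byte char (#6). Advance 1.
Reached end at offset 17 after 6 code points.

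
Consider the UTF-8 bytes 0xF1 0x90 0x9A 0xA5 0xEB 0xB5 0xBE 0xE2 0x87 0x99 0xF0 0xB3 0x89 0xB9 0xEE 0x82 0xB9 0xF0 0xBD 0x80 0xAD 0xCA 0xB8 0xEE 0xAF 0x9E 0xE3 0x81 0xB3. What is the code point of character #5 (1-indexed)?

Offset 0: leading byte 0xF1 = 11110001 → 4-byte char #1 = F1 90 9A A5.
Offset 4: leading byte 0xEB = 11101011 → 3-byte char #2 = EB B5 BE.
Offset 7: leading byte 0xE2 = 11100010 → 3-byte char #3 = E2 87 99.
Offset 10: leading byte 0xF0 = 11110000 → 4-byte char #4 = F0 B3 89 B9.
Offset 14: leading byte 0xEE = 11101110 → 3-byte char #5 = EE 82 B9.
Leading byte 0xEE = 11101110 matches 1110xxxx → 3-byte sequence.
Byte 1: 0xEE = 11101110, payload 1110 (4 bits).
Byte 2: 0x82 = 10000010 (10xxxxxx ✓), payload 000010.
Byte 3: 0xB9 = 10111001 (10xxxxxx ✓), payload 111001.
Concatenate: 1110000010111001 = 0xE0B9 (16 bits → U+E0B9).

U+E0B9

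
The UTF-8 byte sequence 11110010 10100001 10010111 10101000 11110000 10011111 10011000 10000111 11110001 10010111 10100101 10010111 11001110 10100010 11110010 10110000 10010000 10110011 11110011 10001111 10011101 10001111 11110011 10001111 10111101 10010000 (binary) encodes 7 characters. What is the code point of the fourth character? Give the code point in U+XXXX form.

U+03A2

Offset 0: leading byte 0xF2 = 11110010 → 4-byte char #1 = F2 A1 97 A8.
Offset 4: leading byte 0xF0 = 11110000 → 4-byte char #2 = F0 9F 98 87.
Offset 8: leading byte 0xF1 = 11110001 → 4-byte char #3 = F1 97 A5 97.
Offset 12: leading byte 0xCE = 11001110 → 2-byte char #4 = CE A2.
Leading byte 0xCE = 11001110 matches 110xxxxx → 2-byte sequence.
Byte 1: 0xCE = 11001110, payload 01110 (5 bits).
Byte 2: 0xA2 = 10100010 (10xxxxxx ✓), payload 100010.
Concatenate: 01110100010 = 0x3A2 (11 bits → U+03A2).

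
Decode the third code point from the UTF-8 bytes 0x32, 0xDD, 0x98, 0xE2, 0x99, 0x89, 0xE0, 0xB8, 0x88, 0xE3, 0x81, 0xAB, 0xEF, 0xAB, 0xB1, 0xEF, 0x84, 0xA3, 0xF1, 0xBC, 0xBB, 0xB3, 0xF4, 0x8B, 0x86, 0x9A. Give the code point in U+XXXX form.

Offset 0: leading byte 0x32 = 00110010 → 1-byte char #1 = 32.
Offset 1: leading byte 0xDD = 11011101 → 2-byte char #2 = DD 98.
Offset 3: leading byte 0xE2 = 11100010 → 3-byte char #3 = E2 99 89.
Leading byte 0xE2 = 11100010 matches 1110xxxx → 3-byte sequence.
Byte 1: 0xE2 = 11100010, payload 0010 (4 bits).
Byte 2: 0x99 = 10011001 (10xxxxxx ✓), payload 011001.
Byte 3: 0x89 = 10001001 (10xxxxxx ✓), payload 001001.
Concatenate: 0010011001001001 = 0x2649 (16 bits → U+2649).

U+2649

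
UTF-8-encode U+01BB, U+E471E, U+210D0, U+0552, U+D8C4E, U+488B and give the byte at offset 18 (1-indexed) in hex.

0xA2

1-indexed offset 18 is 0-indexed offset 17.
U+01BB → 2-byte form C6 BB at offsets 0–1.
U+E471E → 4-byte form F3 A4 9C 9E at offsets 2–5.
U+210D0 → 4-byte form F0 A1 83 90 at offsets 6–9.
U+0552 → 2-byte form D5 92 at offsets 10–11.
U+D8C4E → 4-byte form F3 98 B1 8E at offsets 12–15.
U+488B → 3-byte form E4 A2 8B at offsets 16–18.
Offset 17 falls in char 6's range; it's byte 2 of E4 A2 8B = 0xA2.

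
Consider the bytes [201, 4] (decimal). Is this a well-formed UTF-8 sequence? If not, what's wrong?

Leading byte 0xC9 = 11001001 → 2-byte form.
Byte 2 is 0x04 = 00000100, which is not 10xxxxxx — expected a continuation byte.

invalid (non-continuation byte where continuation expected)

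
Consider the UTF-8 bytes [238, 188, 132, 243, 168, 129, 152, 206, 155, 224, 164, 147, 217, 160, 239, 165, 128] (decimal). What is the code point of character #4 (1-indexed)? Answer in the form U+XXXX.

U+0913

Offset 0: leading byte 0xEE = 11101110 → 3-byte char #1 = EE BC 84.
Offset 3: leading byte 0xF3 = 11110011 → 4-byte char #2 = F3 A8 81 98.
Offset 7: leading byte 0xCE = 11001110 → 2-byte char #3 = CE 9B.
Offset 9: leading byte 0xE0 = 11100000 → 3-byte char #4 = E0 A4 93.
Leading byte 0xE0 = 11100000 matches 1110xxxx → 3-byte sequence.
Byte 1: 0xE0 = 11100000, payload 0000 (4 bits).
Byte 2: 0xA4 = 10100100 (10xxxxxx ✓), payload 100100.
Byte 3: 0x93 = 10010011 (10xxxxxx ✓), payload 010011.
Concatenate: 0000100100010011 = 0x913 (16 bits → U+0913).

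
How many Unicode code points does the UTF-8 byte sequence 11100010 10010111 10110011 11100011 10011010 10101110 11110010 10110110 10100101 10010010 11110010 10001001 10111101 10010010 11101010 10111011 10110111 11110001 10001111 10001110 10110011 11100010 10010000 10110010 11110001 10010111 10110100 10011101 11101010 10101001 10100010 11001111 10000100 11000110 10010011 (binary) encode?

11

Byte at offset 0: 0xE2 = 11100010 → 3-byte char (#1). Advance 3.
Byte at offset 3: 0xE3 = 11100011 → 3-byte char (#2). Advance 3.
Byte at offset 6: 0xF2 = 11110010 → 4-byte char (#3). Advance 4.
Byte at offset 10: 0xF2 = 11110010 → 4-byte char (#4). Advance 4.
Byte at offset 14: 0xEA = 11101010 → 3-byte char (#5). Advance 3.
Byte at offset 17: 0xF1 = 11110001 → 4-byte char (#6). Advance 4.
Byte at offset 21: 0xE2 = 11100010 → 3-byte char (#7). Advance 3.
Byte at offset 24: 0xF1 = 11110001 → 4-byte char (#8). Advance 4.
Byte at offset 28: 0xEA = 11101010 → 3-byte char (#9). Advance 3.
Byte at offset 31: 0xCF = 11001111 → 2-byte char (#10). Advance 2.
Byte at offset 33: 0xC6 = 11000110 → 2-byte char (#11). Advance 2.
Reached end at offset 35 after 11 code points.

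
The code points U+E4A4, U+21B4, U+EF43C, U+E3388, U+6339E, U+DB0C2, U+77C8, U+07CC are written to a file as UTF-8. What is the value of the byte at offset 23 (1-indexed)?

1-indexed offset 23 is 0-indexed offset 22.
U+E4A4 → 3-byte form EE 92 A4 at offsets 0–2.
U+21B4 → 3-byte form E2 86 B4 at offsets 3–5.
U+EF43C → 4-byte form F3 AF 90 BC at offsets 6–9.
U+E3388 → 4-byte form F3 A3 8E 88 at offsets 10–13.
U+6339E → 4-byte form F1 A3 8E 9E at offsets 14–17.
U+DB0C2 → 4-byte form F3 9B 83 82 at offsets 18–21.
U+77C8 → 3-byte form E7 9F 88 at offsets 22–24.
Offset 22 falls in char 7's range; it's byte 1 of E7 9F 88 = 0xE7.

0xE7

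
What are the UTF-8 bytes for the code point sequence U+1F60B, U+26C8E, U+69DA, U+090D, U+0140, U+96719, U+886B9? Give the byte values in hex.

U+1F60B: 4-byte form → F0 9F 98 8B.
U+26C8E: 4-byte form → F0 A6 B2 8E.
U+69DA: 3-byte form → E6 A7 9A.
U+090D: 3-byte form → E0 A4 8D.
U+0140: 2-byte form → C5 80.
U+96719: 4-byte form → F2 96 9C 99.
U+886B9: 4-byte form → F2 88 9A B9.
Concatenated (24 bytes): F0 9F 98 8B F0 A6 B2 8E E6 A7 9A E0 A4 8D C5 80 F2 96 9C 99 F2 88 9A B9.

F0 9F 98 8B F0 A6 B2 8E E6 A7 9A E0 A4 8D C5 80 F2 96 9C 99 F2 88 9A B9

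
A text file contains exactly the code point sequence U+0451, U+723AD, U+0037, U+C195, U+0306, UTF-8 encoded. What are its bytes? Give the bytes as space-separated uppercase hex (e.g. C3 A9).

D1 91 F1 B2 8E AD 37 EC 86 95 CC 86

U+0451: 2-byte form → D1 91.
U+723AD: 4-byte form → F1 B2 8E AD.
U+0037: 1-byte form → 37.
U+C195: 3-byte form → EC 86 95.
U+0306: 2-byte form → CC 86.
Concatenated (12 bytes): D1 91 F1 B2 8E AD 37 EC 86 95 CC 86.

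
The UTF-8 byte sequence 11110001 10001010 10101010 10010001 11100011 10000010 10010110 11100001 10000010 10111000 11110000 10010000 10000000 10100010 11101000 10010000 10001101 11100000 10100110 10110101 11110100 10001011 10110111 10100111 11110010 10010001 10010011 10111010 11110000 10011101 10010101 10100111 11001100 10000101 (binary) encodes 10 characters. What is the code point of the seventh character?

U+10BDE7

Offset 0: leading byte 0xF1 = 11110001 → 4-byte char #1 = F1 8A AA 91.
Offset 4: leading byte 0xE3 = 11100011 → 3-byte char #2 = E3 82 96.
Offset 7: leading byte 0xE1 = 11100001 → 3-byte char #3 = E1 82 B8.
Offset 10: leading byte 0xF0 = 11110000 → 4-byte char #4 = F0 90 80 A2.
Offset 14: leading byte 0xE8 = 11101000 → 3-byte char #5 = E8 90 8D.
Offset 17: leading byte 0xE0 = 11100000 → 3-byte char #6 = E0 A6 B5.
Offset 20: leading byte 0xF4 = 11110100 → 4-byte char #7 = F4 8B B7 A7.
Leading byte 0xF4 = 11110100 matches 11110xxx → 4-byte sequence.
Byte 1: 0xF4 = 11110100, payload 100 (3 bits).
Byte 2: 0x8B = 10001011 (10xxxxxx ✓), payload 001011.
Byte 3: 0xB7 = 10110111 (10xxxxxx ✓), payload 110111.
Byte 4: 0xA7 = 10100111 (10xxxxxx ✓), payload 100111.
Concatenate: 100001011110111100111 = 0x10BDE7 (21 bits → U+10BDE7).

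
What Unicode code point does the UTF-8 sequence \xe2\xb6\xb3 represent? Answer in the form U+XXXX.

U+2DB3

Leading byte 0xE2 = 11100010 matches 1110xxxx → 3-byte sequence.
Byte 1: 0xE2 = 11100010, payload 0010 (4 bits).
Byte 2: 0xB6 = 10110110 (10xxxxxx ✓), payload 110110.
Byte 3: 0xB3 = 10110011 (10xxxxxx ✓), payload 110011.
Concatenate: 0010110110110011 = 0x2DB3 (16 bits → U+2DB3).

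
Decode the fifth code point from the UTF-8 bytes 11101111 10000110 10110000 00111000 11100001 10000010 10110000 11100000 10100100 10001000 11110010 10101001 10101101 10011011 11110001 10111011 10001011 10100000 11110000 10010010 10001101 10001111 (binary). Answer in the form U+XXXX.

Offset 0: leading byte 0xEF = 11101111 → 3-byte char #1 = EF 86 B0.
Offset 3: leading byte 0x38 = 00111000 → 1-byte char #2 = 38.
Offset 4: leading byte 0xE1 = 11100001 → 3-byte char #3 = E1 82 B0.
Offset 7: leading byte 0xE0 = 11100000 → 3-byte char #4 = E0 A4 88.
Offset 10: leading byte 0xF2 = 11110010 → 4-byte char #5 = F2 A9 AD 9B.
Leading byte 0xF2 = 11110010 matches 11110xxx → 4-byte sequence.
Byte 1: 0xF2 = 11110010, payload 010 (3 bits).
Byte 2: 0xA9 = 10101001 (10xxxxxx ✓), payload 101001.
Byte 3: 0xAD = 10101101 (10xxxxxx ✓), payload 101101.
Byte 4: 0x9B = 10011011 (10xxxxxx ✓), payload 011011.
Concatenate: 010101001101101011011 = 0xA9B5B (21 bits → U+A9B5B).

U+A9B5B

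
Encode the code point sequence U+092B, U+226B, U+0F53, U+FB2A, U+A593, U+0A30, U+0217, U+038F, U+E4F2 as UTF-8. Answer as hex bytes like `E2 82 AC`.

E0 A4 AB E2 89 AB E0 BD 93 EF AC AA EA 96 93 E0 A8 B0 C8 97 CE 8F EE 93 B2

U+092B: 3-byte form → E0 A4 AB.
U+226B: 3-byte form → E2 89 AB.
U+0F53: 3-byte form → E0 BD 93.
U+FB2A: 3-byte form → EF AC AA.
U+A593: 3-byte form → EA 96 93.
U+0A30: 3-byte form → E0 A8 B0.
U+0217: 2-byte form → C8 97.
U+038F: 2-byte form → CE 8F.
U+E4F2: 3-byte form → EE 93 B2.
Concatenated (25 bytes): E0 A4 AB E2 89 AB E0 BD 93 EF AC AA EA 96 93 E0 A8 B0 C8 97 CE 8F EE 93 B2.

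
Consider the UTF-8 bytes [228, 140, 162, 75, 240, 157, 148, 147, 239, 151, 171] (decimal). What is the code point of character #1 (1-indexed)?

U+4322

Offset 0: leading byte 0xE4 = 11100100 → 3-byte char #1 = E4 8C A2.
Leading byte 0xE4 = 11100100 matches 1110xxxx → 3-byte sequence.
Byte 1: 0xE4 = 11100100, payload 0100 (4 bits).
Byte 2: 0x8C = 10001100 (10xxxxxx ✓), payload 001100.
Byte 3: 0xA2 = 10100010 (10xxxxxx ✓), payload 100010.
Concatenate: 0100001100100010 = 0x4322 (16 bits → U+4322).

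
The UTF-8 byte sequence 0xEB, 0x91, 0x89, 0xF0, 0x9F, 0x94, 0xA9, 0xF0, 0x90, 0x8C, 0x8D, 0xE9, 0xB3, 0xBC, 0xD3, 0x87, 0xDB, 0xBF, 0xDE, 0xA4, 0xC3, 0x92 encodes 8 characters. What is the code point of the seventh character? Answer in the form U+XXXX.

Offset 0: leading byte 0xEB = 11101011 → 3-byte char #1 = EB 91 89.
Offset 3: leading byte 0xF0 = 11110000 → 4-byte char #2 = F0 9F 94 A9.
Offset 7: leading byte 0xF0 = 11110000 → 4-byte char #3 = F0 90 8C 8D.
Offset 11: leading byte 0xE9 = 11101001 → 3-byte char #4 = E9 B3 BC.
Offset 14: leading byte 0xD3 = 11010011 → 2-byte char #5 = D3 87.
Offset 16: leading byte 0xDB = 11011011 → 2-byte char #6 = DB BF.
Offset 18: leading byte 0xDE = 11011110 → 2-byte char #7 = DE A4.
Leading byte 0xDE = 11011110 matches 110xxxxx → 2-byte sequence.
Byte 1: 0xDE = 11011110, payload 11110 (5 bits).
Byte 2: 0xA4 = 10100100 (10xxxxxx ✓), payload 100100.
Concatenate: 11110100100 = 0x7A4 (11 bits → U+07A4).

U+07A4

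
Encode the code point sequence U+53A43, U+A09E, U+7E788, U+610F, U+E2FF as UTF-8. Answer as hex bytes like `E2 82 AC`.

F1 93 A9 83 EA 82 9E F1 BE 9E 88 E6 84 8F EE 8B BF

U+53A43: 4-byte form → F1 93 A9 83.
U+A09E: 3-byte form → EA 82 9E.
U+7E788: 4-byte form → F1 BE 9E 88.
U+610F: 3-byte form → E6 84 8F.
U+E2FF: 3-byte form → EE 8B BF.
Concatenated (17 bytes): F1 93 A9 83 EA 82 9E F1 BE 9E 88 E6 84 8F EE 8B BF.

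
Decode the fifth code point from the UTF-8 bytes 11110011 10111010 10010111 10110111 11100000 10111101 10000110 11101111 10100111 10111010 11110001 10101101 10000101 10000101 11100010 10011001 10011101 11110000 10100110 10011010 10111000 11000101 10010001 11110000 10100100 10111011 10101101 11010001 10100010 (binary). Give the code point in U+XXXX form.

Offset 0: leading byte 0xF3 = 11110011 → 4-byte char #1 = F3 BA 97 B7.
Offset 4: leading byte 0xE0 = 11100000 → 3-byte char #2 = E0 BD 86.
Offset 7: leading byte 0xEF = 11101111 → 3-byte char #3 = EF A7 BA.
Offset 10: leading byte 0xF1 = 11110001 → 4-byte char #4 = F1 AD 85 85.
Offset 14: leading byte 0xE2 = 11100010 → 3-byte char #5 = E2 99 9D.
Leading byte 0xE2 = 11100010 matches 1110xxxx → 3-byte sequence.
Byte 1: 0xE2 = 11100010, payload 0010 (4 bits).
Byte 2: 0x99 = 10011001 (10xxxxxx ✓), payload 011001.
Byte 3: 0x9D = 10011101 (10xxxxxx ✓), payload 011101.
Concatenate: 0010011001011101 = 0x265D (16 bits → U+265D).

U+265D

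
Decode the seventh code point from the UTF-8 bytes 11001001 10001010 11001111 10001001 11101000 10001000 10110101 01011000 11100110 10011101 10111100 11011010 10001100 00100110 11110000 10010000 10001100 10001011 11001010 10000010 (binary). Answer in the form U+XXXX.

Offset 0: leading byte 0xC9 = 11001001 → 2-byte char #1 = C9 8A.
Offset 2: leading byte 0xCF = 11001111 → 2-byte char #2 = CF 89.
Offset 4: leading byte 0xE8 = 11101000 → 3-byte char #3 = E8 88 B5.
Offset 7: leading byte 0x58 = 01011000 → 1-byte char #4 = 58.
Offset 8: leading byte 0xE6 = 11100110 → 3-byte char #5 = E6 9D BC.
Offset 11: leading byte 0xDA = 11011010 → 2-byte char #6 = DA 8C.
Offset 13: leading byte 0x26 = 00100110 → 1-byte char #7 = 26.
Leading byte 0x26 = 00100110 matches 0xxxxxxx → 1-byte sequence.
Byte 1: 0x26 = 00100110, payload 0100110 (7 bits).
Concatenate: 0100110 = 0x26 (7 bits → U+0026).

U+0026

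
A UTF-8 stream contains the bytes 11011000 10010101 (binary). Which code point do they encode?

Leading byte 0xD8 = 11011000 matches 110xxxxx → 2-byte sequence.
Byte 1: 0xD8 = 11011000, payload 11000 (5 bits).
Byte 2: 0x95 = 10010101 (10xxxxxx ✓), payload 010101.
Concatenate: 11000010101 = 0x615 (11 bits → U+0615).

U+0615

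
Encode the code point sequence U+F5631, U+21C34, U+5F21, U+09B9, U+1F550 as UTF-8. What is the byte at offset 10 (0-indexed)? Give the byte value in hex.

U+F5631 → 4-byte form F3 B5 98 B1 at offsets 0–3.
U+21C34 → 4-byte form F0 A1 B0 B4 at offsets 4–7.
U+5F21 → 3-byte form E5 BC A1 at offsets 8–10.
Offset 10 falls in char 3's range; it's byte 3 of E5 BC A1 = 0xA1.

0xA1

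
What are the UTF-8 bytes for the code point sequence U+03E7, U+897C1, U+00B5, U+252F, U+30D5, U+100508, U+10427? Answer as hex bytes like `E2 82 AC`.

CF A7 F2 89 9F 81 C2 B5 E2 94 AF E3 83 95 F4 80 94 88 F0 90 90 A7

U+03E7: 2-byte form → CF A7.
U+897C1: 4-byte form → F2 89 9F 81.
U+00B5: 2-byte form → C2 B5.
U+252F: 3-byte form → E2 94 AF.
U+30D5: 3-byte form → E3 83 95.
U+100508: 4-byte form → F4 80 94 88.
U+10427: 4-byte form → F0 90 90 A7.
Concatenated (22 bytes): CF A7 F2 89 9F 81 C2 B5 E2 94 AF E3 83 95 F4 80 94 88 F0 90 90 A7.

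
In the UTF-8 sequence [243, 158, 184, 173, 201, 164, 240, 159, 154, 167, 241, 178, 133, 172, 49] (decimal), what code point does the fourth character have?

Offset 0: leading byte 0xF3 = 11110011 → 4-byte char #1 = F3 9E B8 AD.
Offset 4: leading byte 0xC9 = 11001001 → 2-byte char #2 = C9 A4.
Offset 6: leading byte 0xF0 = 11110000 → 4-byte char #3 = F0 9F 9A A7.
Offset 10: leading byte 0xF1 = 11110001 → 4-byte char #4 = F1 B2 85 AC.
Leading byte 0xF1 = 11110001 matches 11110xxx → 4-byte sequence.
Byte 1: 0xF1 = 11110001, payload 001 (3 bits).
Byte 2: 0xB2 = 10110010 (10xxxxxx ✓), payload 110010.
Byte 3: 0x85 = 10000101 (10xxxxxx ✓), payload 000101.
Byte 4: 0xAC = 10101100 (10xxxxxx ✓), payload 101100.
Concatenate: 001110010000101101100 = 0x7216C (21 bits → U+7216C).

U+7216C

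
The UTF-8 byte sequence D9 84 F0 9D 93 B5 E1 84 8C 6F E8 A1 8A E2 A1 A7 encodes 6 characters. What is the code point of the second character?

U+1D4F5

Offset 0: leading byte 0xD9 = 11011001 → 2-byte char #1 = D9 84.
Offset 2: leading byte 0xF0 = 11110000 → 4-byte char #2 = F0 9D 93 B5.
Leading byte 0xF0 = 11110000 matches 11110xxx → 4-byte sequence.
Byte 1: 0xF0 = 11110000, payload 000 (3 bits).
Byte 2: 0x9D = 10011101 (10xxxxxx ✓), payload 011101.
Byte 3: 0x93 = 10010011 (10xxxxxx ✓), payload 010011.
Byte 4: 0xB5 = 10110101 (10xxxxxx ✓), payload 110101.
Concatenate: 000011101010011110101 = 0x1D4F5 (21 bits → U+1D4F5).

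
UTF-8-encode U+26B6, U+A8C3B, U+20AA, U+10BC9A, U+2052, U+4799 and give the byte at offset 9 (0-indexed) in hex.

U+26B6 → 3-byte form E2 9A B6 at offsets 0–2.
U+A8C3B → 4-byte form F2 A8 B0 BB at offsets 3–6.
U+20AA → 3-byte form E2 82 AA at offsets 7–9.
Offset 9 falls in char 3's range; it's byte 3 of E2 82 AA = 0xAA.

0xAA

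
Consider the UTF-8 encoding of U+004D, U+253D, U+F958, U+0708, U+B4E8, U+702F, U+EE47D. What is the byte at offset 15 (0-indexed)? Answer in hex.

0xF3

U+004D → 1-byte form 4D at offsets 0–0.
U+253D → 3-byte form E2 94 BD at offsets 1–3.
U+F958 → 3-byte form EF A5 98 at offsets 4–6.
U+0708 → 2-byte form DC 88 at offsets 7–8.
U+B4E8 → 3-byte form EB 93 A8 at offsets 9–11.
U+702F → 3-byte form E7 80 AF at offsets 12–14.
U+EE47D → 4-byte form F3 AE 91 BD at offsets 15–18.
Offset 15 falls in char 7's range; it's byte 1 of F3 AE 91 BD = 0xF3.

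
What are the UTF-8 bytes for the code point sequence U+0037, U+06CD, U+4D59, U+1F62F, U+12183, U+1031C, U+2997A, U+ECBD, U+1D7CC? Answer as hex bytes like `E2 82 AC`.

37 DB 8D E4 B5 99 F0 9F 98 AF F0 92 86 83 F0 90 8C 9C F0 A9 A5 BA EE B2 BD F0 9D 9F 8C

U+0037: 1-byte form → 37.
U+06CD: 2-byte form → DB 8D.
U+4D59: 3-byte form → E4 B5 99.
U+1F62F: 4-byte form → F0 9F 98 AF.
U+12183: 4-byte form → F0 92 86 83.
U+1031C: 4-byte form → F0 90 8C 9C.
U+2997A: 4-byte form → F0 A9 A5 BA.
U+ECBD: 3-byte form → EE B2 BD.
U+1D7CC: 4-byte form → F0 9D 9F 8C.
Concatenated (29 bytes): 37 DB 8D E4 B5 99 F0 9F 98 AF F0 92 86 83 F0 90 8C 9C F0 A9 A5 BA EE B2 BD F0 9D 9F 8C.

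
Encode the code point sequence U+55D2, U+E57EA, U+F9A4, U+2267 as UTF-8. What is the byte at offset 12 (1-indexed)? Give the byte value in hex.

1-indexed offset 12 is 0-indexed offset 11.
U+55D2 → 3-byte form E5 97 92 at offsets 0–2.
U+E57EA → 4-byte form F3 A5 9F AA at offsets 3–6.
U+F9A4 → 3-byte form EF A6 A4 at offsets 7–9.
U+2267 → 3-byte form E2 89 A7 at offsets 10–12.
Offset 11 falls in char 4's range; it's byte 2 of E2 89 A7 = 0x89.

0x89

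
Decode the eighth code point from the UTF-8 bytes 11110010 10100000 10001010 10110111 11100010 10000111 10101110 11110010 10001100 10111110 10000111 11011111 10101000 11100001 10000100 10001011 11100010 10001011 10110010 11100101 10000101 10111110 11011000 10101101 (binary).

Offset 0: leading byte 0xF2 = 11110010 → 4-byte char #1 = F2 A0 8A B7.
Offset 4: leading byte 0xE2 = 11100010 → 3-byte char #2 = E2 87 AE.
Offset 7: leading byte 0xF2 = 11110010 → 4-byte char #3 = F2 8C BE 87.
Offset 11: leading byte 0xDF = 11011111 → 2-byte char #4 = DF A8.
Offset 13: leading byte 0xE1 = 11100001 → 3-byte char #5 = E1 84 8B.
Offset 16: leading byte 0xE2 = 11100010 → 3-byte char #6 = E2 8B B2.
Offset 19: leading byte 0xE5 = 11100101 → 3-byte char #7 = E5 85 BE.
Offset 22: leading byte 0xD8 = 11011000 → 2-byte char #8 = D8 AD.
Leading byte 0xD8 = 11011000 matches 110xxxxx → 2-byte sequence.
Byte 1: 0xD8 = 11011000, payload 11000 (5 bits).
Byte 2: 0xAD = 10101101 (10xxxxxx ✓), payload 101101.
Concatenate: 11000101101 = 0x62D (11 bits → U+062D).

U+062D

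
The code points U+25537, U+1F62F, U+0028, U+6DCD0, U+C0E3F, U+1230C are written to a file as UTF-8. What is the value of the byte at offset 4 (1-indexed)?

1-indexed offset 4 is 0-indexed offset 3.
U+25537 → 4-byte form F0 A5 94 B7 at offsets 0–3.
Offset 3 falls in char 1's range; it's byte 4 of F0 A5 94 B7 = 0xB7.

0xB7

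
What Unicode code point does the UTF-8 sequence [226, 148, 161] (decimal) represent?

Leading byte 0xE2 = 11100010 matches 1110xxxx → 3-byte sequence.
Byte 1: 0xE2 = 11100010, payload 0010 (4 bits).
Byte 2: 0x94 = 10010100 (10xxxxxx ✓), payload 010100.
Byte 3: 0xA1 = 10100001 (10xxxxxx ✓), payload 100001.
Concatenate: 0010010100100001 = 0x2521 (16 bits → U+2521).

U+2521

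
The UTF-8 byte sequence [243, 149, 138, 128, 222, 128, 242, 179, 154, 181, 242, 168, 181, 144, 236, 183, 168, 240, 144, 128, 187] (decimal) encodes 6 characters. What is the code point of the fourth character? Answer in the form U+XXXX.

U+A8D50

Offset 0: leading byte 0xF3 = 11110011 → 4-byte char #1 = F3 95 8A 80.
Offset 4: leading byte 0xDE = 11011110 → 2-byte char #2 = DE 80.
Offset 6: leading byte 0xF2 = 11110010 → 4-byte char #3 = F2 B3 9A B5.
Offset 10: leading byte 0xF2 = 11110010 → 4-byte char #4 = F2 A8 B5 90.
Leading byte 0xF2 = 11110010 matches 11110xxx → 4-byte sequence.
Byte 1: 0xF2 = 11110010, payload 010 (3 bits).
Byte 2: 0xA8 = 10101000 (10xxxxxx ✓), payload 101000.
Byte 3: 0xB5 = 10110101 (10xxxxxx ✓), payload 110101.
Byte 4: 0x90 = 10010000 (10xxxxxx ✓), payload 010000.
Concatenate: 010101000110101010000 = 0xA8D50 (21 bits → U+A8D50).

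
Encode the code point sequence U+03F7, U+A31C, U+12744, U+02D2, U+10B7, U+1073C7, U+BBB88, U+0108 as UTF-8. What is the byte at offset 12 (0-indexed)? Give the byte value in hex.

0x82

U+03F7 → 2-byte form CF B7 at offsets 0–1.
U+A31C → 3-byte form EA 8C 9C at offsets 2–4.
U+12744 → 4-byte form F0 92 9D 84 at offsets 5–8.
U+02D2 → 2-byte form CB 92 at offsets 9–10.
U+10B7 → 3-byte form E1 82 B7 at offsets 11–13.
Offset 12 falls in char 5's range; it's byte 2 of E1 82 B7 = 0x82.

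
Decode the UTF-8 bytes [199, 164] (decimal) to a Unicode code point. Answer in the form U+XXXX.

U+01E4

Leading byte 0xC7 = 11000111 matches 110xxxxx → 2-byte sequence.
Byte 1: 0xC7 = 11000111, payload 00111 (5 bits).
Byte 2: 0xA4 = 10100100 (10xxxxxx ✓), payload 100100.
Concatenate: 00111100100 = 0x1E4 (11 bits → U+01E4).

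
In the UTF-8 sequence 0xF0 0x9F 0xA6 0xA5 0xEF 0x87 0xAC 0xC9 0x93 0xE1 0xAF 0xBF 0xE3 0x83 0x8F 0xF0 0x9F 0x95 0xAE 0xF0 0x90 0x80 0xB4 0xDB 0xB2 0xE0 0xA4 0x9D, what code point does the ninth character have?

U+091D

Offset 0: leading byte 0xF0 = 11110000 → 4-byte char #1 = F0 9F A6 A5.
Offset 4: leading byte 0xEF = 11101111 → 3-byte char #2 = EF 87 AC.
Offset 7: leading byte 0xC9 = 11001001 → 2-byte char #3 = C9 93.
Offset 9: leading byte 0xE1 = 11100001 → 3-byte char #4 = E1 AF BF.
Offset 12: leading byte 0xE3 = 11100011 → 3-byte char #5 = E3 83 8F.
Offset 15: leading byte 0xF0 = 11110000 → 4-byte char #6 = F0 9F 95 AE.
Offset 19: leading byte 0xF0 = 11110000 → 4-byte char #7 = F0 90 80 B4.
Offset 23: leading byte 0xDB = 11011011 → 2-byte char #8 = DB B2.
Offset 25: leading byte 0xE0 = 11100000 → 3-byte char #9 = E0 A4 9D.
Leading byte 0xE0 = 11100000 matches 1110xxxx → 3-byte sequence.
Byte 1: 0xE0 = 11100000, payload 0000 (4 bits).
Byte 2: 0xA4 = 10100100 (10xxxxxx ✓), payload 100100.
Byte 3: 0x9D = 10011101 (10xxxxxx ✓), payload 011101.
Concatenate: 0000100100011101 = 0x91D (16 bits → U+091D).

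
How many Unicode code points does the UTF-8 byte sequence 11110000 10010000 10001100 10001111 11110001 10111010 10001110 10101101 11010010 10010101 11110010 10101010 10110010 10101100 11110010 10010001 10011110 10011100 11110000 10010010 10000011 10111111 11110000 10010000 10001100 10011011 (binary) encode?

7

Byte at offset 0: 0xF0 = 11110000 → 4-byte char (#1). Advance 4.
Byte at offset 4: 0xF1 = 11110001 → 4-byte char (#2). Advance 4.
Byte at offset 8: 0xD2 = 11010010 → 2-byte char (#3). Advance 2.
Byte at offset 10: 0xF2 = 11110010 → 4-byte char (#4). Advance 4.
Byte at offset 14: 0xF2 = 11110010 → 4-byte char (#5). Advance 4.
Byte at offset 18: 0xF0 = 11110000 → 4-byte char (#6). Advance 4.
Byte at offset 22: 0xF0 = 11110000 → 4-byte char (#7). Advance 4.
Reached end at offset 26 after 7 code points.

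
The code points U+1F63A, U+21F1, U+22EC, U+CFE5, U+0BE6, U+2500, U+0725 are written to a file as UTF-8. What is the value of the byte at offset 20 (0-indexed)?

U+1F63A → 4-byte form F0 9F 98 BA at offsets 0–3.
U+21F1 → 3-byte form E2 87 B1 at offsets 4–6.
U+22EC → 3-byte form E2 8B AC at offsets 7–9.
U+CFE5 → 3-byte form EC BF A5 at offsets 10–12.
U+0BE6 → 3-byte form E0 AF A6 at offsets 13–15.
U+2500 → 3-byte form E2 94 80 at offsets 16–18.
U+0725 → 2-byte form DC A5 at offsets 19–20.
Offset 20 falls in char 7's range; it's byte 2 of DC A5 = 0xA5.

0xA5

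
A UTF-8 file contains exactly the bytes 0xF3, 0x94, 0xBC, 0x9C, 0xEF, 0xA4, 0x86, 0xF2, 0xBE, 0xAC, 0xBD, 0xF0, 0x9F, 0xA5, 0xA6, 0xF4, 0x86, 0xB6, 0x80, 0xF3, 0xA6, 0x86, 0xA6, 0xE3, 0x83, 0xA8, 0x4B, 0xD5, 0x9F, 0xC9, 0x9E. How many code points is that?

Byte at offset 0: 0xF3 = 11110011 → 4-byte char (#1). Advance 4.
Byte at offset 4: 0xEF = 11101111 → 3-byte char (#2). Advance 3.
Byte at offset 7: 0xF2 = 11110010 → 4-byte char (#3). Advance 4.
Byte at offset 11: 0xF0 = 11110000 → 4-byte char (#4). Advance 4.
Byte at offset 15: 0xF4 = 11110100 → 4-byte char (#5). Advance 4.
Byte at offset 19: 0xF3 = 11110011 → 4-byte char (#6). Advance 4.
Byte at offset 23: 0xE3 = 11100011 → 3-byte char (#7). Advance 3.
Byte at offset 26: 0x4B = 01001011 → 1-byte char (#8). Advance 1.
Byte at offset 27: 0xD5 = 11010101 → 2-byte char (#9). Advance 2.
Byte at offset 29: 0xC9 = 11001001 → 2-byte char (#10). Advance 2.
Reached end at offset 31 after 10 code points.

10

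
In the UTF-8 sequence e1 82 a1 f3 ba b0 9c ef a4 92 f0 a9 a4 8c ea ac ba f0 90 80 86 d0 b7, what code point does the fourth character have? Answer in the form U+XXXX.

Offset 0: leading byte 0xE1 = 11100001 → 3-byte char #1 = E1 82 A1.
Offset 3: leading byte 0xF3 = 11110011 → 4-byte char #2 = F3 BA B0 9C.
Offset 7: leading byte 0xEF = 11101111 → 3-byte char #3 = EF A4 92.
Offset 10: leading byte 0xF0 = 11110000 → 4-byte char #4 = F0 A9 A4 8C.
Leading byte 0xF0 = 11110000 matches 11110xxx → 4-byte sequence.
Byte 1: 0xF0 = 11110000, payload 000 (3 bits).
Byte 2: 0xA9 = 10101001 (10xxxxxx ✓), payload 101001.
Byte 3: 0xA4 = 10100100 (10xxxxxx ✓), payload 100100.
Byte 4: 0x8C = 10001100 (10xxxxxx ✓), payload 001100.
Concatenate: 000101001100100001100 = 0x2990C (21 bits → U+2990C).

U+2990C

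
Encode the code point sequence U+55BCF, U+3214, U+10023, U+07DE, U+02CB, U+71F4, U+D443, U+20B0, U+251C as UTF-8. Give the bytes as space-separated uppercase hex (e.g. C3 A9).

F1 95 AF 8F E3 88 94 F0 90 80 A3 DF 9E CB 8B E7 87 B4 ED 91 83 E2 82 B0 E2 94 9C

U+55BCF: 4-byte form → F1 95 AF 8F.
U+3214: 3-byte form → E3 88 94.
U+10023: 4-byte form → F0 90 80 A3.
U+07DE: 2-byte form → DF 9E.
U+02CB: 2-byte form → CB 8B.
U+71F4: 3-byte form → E7 87 B4.
U+D443: 3-byte form → ED 91 83.
U+20B0: 3-byte form → E2 82 B0.
U+251C: 3-byte form → E2 94 9C.
Concatenated (27 bytes): F1 95 AF 8F E3 88 94 F0 90 80 A3 DF 9E CB 8B E7 87 B4 ED 91 83 E2 82 B0 E2 94 9C.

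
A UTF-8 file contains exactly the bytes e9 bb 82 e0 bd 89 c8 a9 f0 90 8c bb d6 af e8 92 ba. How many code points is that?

Byte at offset 0: 0xE9 = 11101001 → 3-byte char (#1). Advance 3.
Byte at offset 3: 0xE0 = 11100000 → 3-byte char (#2). Advance 3.
Byte at offset 6: 0xC8 = 11001000 → 2-byte char (#3). Advance 2.
Byte at offset 8: 0xF0 = 11110000 → 4-byte char (#4). Advance 4.
Byte at offset 12: 0xD6 = 11010110 → 2-byte char (#5). Advance 2.
Byte at offset 14: 0xE8 = 11101000 → 3-byte char (#6). Advance 3.
Reached end at offset 17 after 6 code points.

6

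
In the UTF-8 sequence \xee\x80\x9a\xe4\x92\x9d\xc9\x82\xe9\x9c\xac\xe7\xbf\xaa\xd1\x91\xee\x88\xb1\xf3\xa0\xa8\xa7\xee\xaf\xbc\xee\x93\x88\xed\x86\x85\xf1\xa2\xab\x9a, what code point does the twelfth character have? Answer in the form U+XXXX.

U+62ADA

Offset 0: leading byte 0xEE = 11101110 → 3-byte char #1 = EE 80 9A.
Offset 3: leading byte 0xE4 = 11100100 → 3-byte char #2 = E4 92 9D.
Offset 6: leading byte 0xC9 = 11001001 → 2-byte char #3 = C9 82.
Offset 8: leading byte 0xE9 = 11101001 → 3-byte char #4 = E9 9C AC.
Offset 11: leading byte 0xE7 = 11100111 → 3-byte char #5 = E7 BF AA.
Offset 14: leading byte 0xD1 = 11010001 → 2-byte char #6 = D1 91.
Offset 16: leading byte 0xEE = 11101110 → 3-byte char #7 = EE 88 B1.
Offset 19: leading byte 0xF3 = 11110011 → 4-byte char #8 = F3 A0 A8 A7.
Offset 23: leading byte 0xEE = 11101110 → 3-byte char #9 = EE AF BC.
Offset 26: leading byte 0xEE = 11101110 → 3-byte char #10 = EE 93 88.
Offset 29: leading byte 0xED = 11101101 → 3-byte char #11 = ED 86 85.
Offset 32: leading byte 0xF1 = 11110001 → 4-byte char #12 = F1 A2 AB 9A.
Leading byte 0xF1 = 11110001 matches 11110xxx → 4-byte sequence.
Byte 1: 0xF1 = 11110001, payload 001 (3 bits).
Byte 2: 0xA2 = 10100010 (10xxxxxx ✓), payload 100010.
Byte 3: 0xAB = 10101011 (10xxxxxx ✓), payload 101011.
Byte 4: 0x9A = 10011010 (10xxxxxx ✓), payload 011010.
Concatenate: 001100010101011011010 = 0x62ADA (21 bits → U+62ADA).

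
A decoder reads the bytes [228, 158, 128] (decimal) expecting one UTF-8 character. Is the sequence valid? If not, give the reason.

Leading byte 0xE4 = 11100100 → 3-byte form.
Continuation bytes 0x9E=10011110, 0x80=10000000 all match 10xxxxxx.
Decoded value 0x4780 is ≥ 0x800 (shortest form) and not a surrogate.

valid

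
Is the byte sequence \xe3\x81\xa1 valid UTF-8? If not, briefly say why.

valid

Leading byte 0xE3 = 11100011 → 3-byte form.
Continuation bytes 0x81=10000001, 0xA1=10100001 all match 10xxxxxx.
Decoded value 0x3061 is ≥ 0x800 (shortest form) and not a surrogate.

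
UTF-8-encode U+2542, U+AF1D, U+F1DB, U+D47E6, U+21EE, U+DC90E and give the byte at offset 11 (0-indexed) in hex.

U+2542 → 3-byte form E2 95 82 at offsets 0–2.
U+AF1D → 3-byte form EA BC 9D at offsets 3–5.
U+F1DB → 3-byte form EF 87 9B at offsets 6–8.
U+D47E6 → 4-byte form F3 94 9F A6 at offsets 9–12.
Offset 11 falls in char 4's range; it's byte 3 of F3 94 9F A6 = 0x9F.

0x9F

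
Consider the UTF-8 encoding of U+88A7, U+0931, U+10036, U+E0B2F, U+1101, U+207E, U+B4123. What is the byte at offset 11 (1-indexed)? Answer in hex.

0xF3

1-indexed offset 11 is 0-indexed offset 10.
U+88A7 → 3-byte form E8 A2 A7 at offsets 0–2.
U+0931 → 3-byte form E0 A4 B1 at offsets 3–5.
U+10036 → 4-byte form F0 90 80 B6 at offsets 6–9.
U+E0B2F → 4-byte form F3 A0 AC AF at offsets 10–13.
Offset 10 falls in char 4's range; it's byte 1 of F3 A0 AC AF = 0xF3.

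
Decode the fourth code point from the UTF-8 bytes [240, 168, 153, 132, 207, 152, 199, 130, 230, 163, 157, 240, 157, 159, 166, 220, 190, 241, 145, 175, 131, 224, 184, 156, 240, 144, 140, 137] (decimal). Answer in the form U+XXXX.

Offset 0: leading byte 0xF0 = 11110000 → 4-byte char #1 = F0 A8 99 84.
Offset 4: leading byte 0xCF = 11001111 → 2-byte char #2 = CF 98.
Offset 6: leading byte 0xC7 = 11000111 → 2-byte char #3 = C7 82.
Offset 8: leading byte 0xE6 = 11100110 → 3-byte char #4 = E6 A3 9D.
Leading byte 0xE6 = 11100110 matches 1110xxxx → 3-byte sequence.
Byte 1: 0xE6 = 11100110, payload 0110 (4 bits).
Byte 2: 0xA3 = 10100011 (10xxxxxx ✓), payload 100011.
Byte 3: 0x9D = 10011101 (10xxxxxx ✓), payload 011101.
Concatenate: 0110100011011101 = 0x68DD (16 bits → U+68DD).

U+68DD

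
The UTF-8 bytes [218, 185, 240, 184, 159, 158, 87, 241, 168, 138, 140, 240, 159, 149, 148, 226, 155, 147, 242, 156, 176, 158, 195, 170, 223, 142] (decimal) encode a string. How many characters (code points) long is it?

Byte at offset 0: 0xDA = 11011010 → 2-byte char (#1). Advance 2.
Byte at offset 2: 0xF0 = 11110000 → 4-byte char (#2). Advance 4.
Byte at offset 6: 0x57 = 01010111 → 1-byte char (#3). Advance 1.
Byte at offset 7: 0xF1 = 11110001 → 4-byte char (#4). Advance 4.
Byte at offset 11: 0xF0 = 11110000 → 4-byte char (#5). Advance 4.
Byte at offset 15: 0xE2 = 11100010 → 3-byte char (#6). Advance 3.
Byte at offset 18: 0xF2 = 11110010 → 4-byte char (#7). Advance 4.
Byte at offset 22: 0xC3 = 11000011 → 2-byte char (#8). Advance 2.
Byte at offset 24: 0xDF = 11011111 → 2-byte char (#9). Advance 2.
Reached end at offset 26 after 9 code points.

9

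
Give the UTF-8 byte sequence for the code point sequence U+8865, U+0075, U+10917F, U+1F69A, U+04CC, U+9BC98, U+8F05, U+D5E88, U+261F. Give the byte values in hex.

U+8865: 3-byte form → E8 A1 A5.
U+0075: 1-byte form → 75.
U+10917F: 4-byte form → F4 89 85 BF.
U+1F69A: 4-byte form → F0 9F 9A 9A.
U+04CC: 2-byte form → D3 8C.
U+9BC98: 4-byte form → F2 9B B2 98.
U+8F05: 3-byte form → E8 BC 85.
U+D5E88: 4-byte form → F3 95 BA 88.
U+261F: 3-byte form → E2 98 9F.
Concatenated (28 bytes): E8 A1 A5 75 F4 89 85 BF F0 9F 9A 9A D3 8C F2 9B B2 98 E8 BC 85 F3 95 BA 88 E2 98 9F.

E8 A1 A5 75 F4 89 85 BF F0 9F 9A 9A D3 8C F2 9B B2 98 E8 BC 85 F3 95 BA 88 E2 98 9F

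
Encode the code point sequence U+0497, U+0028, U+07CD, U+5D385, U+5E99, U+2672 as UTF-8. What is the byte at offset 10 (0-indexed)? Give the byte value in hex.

U+0497 → 2-byte form D2 97 at offsets 0–1.
U+0028 → 1-byte form 28 at offsets 2–2.
U+07CD → 2-byte form DF 8D at offsets 3–4.
U+5D385 → 4-byte form F1 9D 8E 85 at offsets 5–8.
U+5E99 → 3-byte form E5 BA 99 at offsets 9–11.
Offset 10 falls in char 5's range; it's byte 2 of E5 BA 99 = 0xBA.

0xBA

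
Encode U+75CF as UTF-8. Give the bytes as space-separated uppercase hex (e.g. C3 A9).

E7 97 8F

U+75CF = 0x75CF = 30159 decimal. In range U+0800–U+FFFF → 3-byte form: 1110xxxx 10xxxxxx 10xxxxxx.
Binary (16 bits): 0111010111001111.
Split 4+6+6: 0111 | 010111 | 001111.
Byte 1: 11100111 = 0xE7.
Byte 2: 10010111 = 0x97.
Byte 3: 10001111 = 0x8F.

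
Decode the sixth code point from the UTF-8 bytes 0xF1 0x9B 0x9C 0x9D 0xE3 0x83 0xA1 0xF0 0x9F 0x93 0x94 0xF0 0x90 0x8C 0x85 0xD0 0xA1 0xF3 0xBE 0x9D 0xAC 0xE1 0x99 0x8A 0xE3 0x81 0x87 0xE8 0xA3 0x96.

Offset 0: leading byte 0xF1 = 11110001 → 4-byte char #1 = F1 9B 9C 9D.
Offset 4: leading byte 0xE3 = 11100011 → 3-byte char #2 = E3 83 A1.
Offset 7: leading byte 0xF0 = 11110000 → 4-byte char #3 = F0 9F 93 94.
Offset 11: leading byte 0xF0 = 11110000 → 4-byte char #4 = F0 90 8C 85.
Offset 15: leading byte 0xD0 = 11010000 → 2-byte char #5 = D0 A1.
Offset 17: leading byte 0xF3 = 11110011 → 4-byte char #6 = F3 BE 9D AC.
Leading byte 0xF3 = 11110011 matches 11110xxx → 4-byte sequence.
Byte 1: 0xF3 = 11110011, payload 011 (3 bits).
Byte 2: 0xBE = 10111110 (10xxxxxx ✓), payload 111110.
Byte 3: 0x9D = 10011101 (10xxxxxx ✓), payload 011101.
Byte 4: 0xAC = 10101100 (10xxxxxx ✓), payload 101100.
Concatenate: 011111110011101101100 = 0xFE76C (21 bits → U+FE76C).

U+FE76C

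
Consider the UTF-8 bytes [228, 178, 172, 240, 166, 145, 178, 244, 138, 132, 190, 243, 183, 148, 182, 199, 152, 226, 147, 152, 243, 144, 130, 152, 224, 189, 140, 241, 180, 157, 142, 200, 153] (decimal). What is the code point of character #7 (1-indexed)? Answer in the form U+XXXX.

U+D0098

Offset 0: leading byte 0xE4 = 11100100 → 3-byte char #1 = E4 B2 AC.
Offset 3: leading byte 0xF0 = 11110000 → 4-byte char #2 = F0 A6 91 B2.
Offset 7: leading byte 0xF4 = 11110100 → 4-byte char #3 = F4 8A 84 BE.
Offset 11: leading byte 0xF3 = 11110011 → 4-byte char #4 = F3 B7 94 B6.
Offset 15: leading byte 0xC7 = 11000111 → 2-byte char #5 = C7 98.
Offset 17: leading byte 0xE2 = 11100010 → 3-byte char #6 = E2 93 98.
Offset 20: leading byte 0xF3 = 11110011 → 4-byte char #7 = F3 90 82 98.
Leading byte 0xF3 = 11110011 matches 11110xxx → 4-byte sequence.
Byte 1: 0xF3 = 11110011, payload 011 (3 bits).
Byte 2: 0x90 = 10010000 (10xxxxxx ✓), payload 010000.
Byte 3: 0x82 = 10000010 (10xxxxxx ✓), payload 000010.
Byte 4: 0x98 = 10011000 (10xxxxxx ✓), payload 011000.
Concatenate: 011010000000010011000 = 0xD0098 (21 bits → U+D0098).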